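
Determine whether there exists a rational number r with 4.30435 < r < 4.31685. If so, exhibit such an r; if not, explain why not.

r = 56/13

Scale by 13: the interval becomes (55.95655, 56.11905), which contains the integer 56.
Dividing back, 4.30435 < 56/13 < 4.31685, and 56/13 is rational.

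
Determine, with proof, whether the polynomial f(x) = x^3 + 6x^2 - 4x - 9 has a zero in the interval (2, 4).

f(2) = 15 and f(4) = 135, both positive, so a sign-change argument is unavailable; we show f keeps this sign on the whole interval.
Shift to the endpoint 2: with x = 2 + u (0 < u < 2), one computes f(2 + u) = u^3 + 12u^2 + 32u + 15.
All 4 nonzero coefficients of this polynomial in u are positive; hence for u > 0 the value is a sum of positive terms (the constant 15 among them).
So f is strictly positive on (2, 4); no root exists in the interval.

No.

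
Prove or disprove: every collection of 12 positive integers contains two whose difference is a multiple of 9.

Partition the integers by their residue mod 9; there are 9 classes.
Placing 12 integers into 9 classes, some class receives at least two — say a and b.
Their difference a − b is then a multiple of 9.

Yes.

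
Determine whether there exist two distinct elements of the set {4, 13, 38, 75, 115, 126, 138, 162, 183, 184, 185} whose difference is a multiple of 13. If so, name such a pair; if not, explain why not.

No, no such pair exists.

Two integers differ by a multiple of 13 exactly when they have the same residue mod 13. The residues are 4↦4, 13↦0, 38↦12, 75↦10, 115↦11, 126↦9, 138↦8, 162↦6, 183↦1, 184↦2, 185↦3.
These 11 residues are pairwise different, hence no difference of two elements is divisible by 13.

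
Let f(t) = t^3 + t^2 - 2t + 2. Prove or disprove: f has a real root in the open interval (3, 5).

The endpoint values f(3) = 32 and f(5) = 142 are both positive. Claim: f(t) > 0 for every t in (3, 5).
Substitute t = 3 + u, where 0 < u < 2 on the interval. Expanding, f(3 + u) = u^3 + 10u^2 + 31u + 32.
The nonzero coefficients here are all positive, so for u > 0 every term is positive (or zero), and the constant term 32 is strictly positive.
Therefore f(t) > 0 throughout (3, 5), and f has no zero there.

No such root exists.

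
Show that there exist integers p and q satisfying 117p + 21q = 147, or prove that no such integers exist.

Every value of 117p + 21q is a multiple of gcd(117, 21) = 3; since 3 ∣ 147, solutions exist.
Dividing through by 3 reduces the equation to 39p + 7q = 49.
Euclidean algorithm: 39 = 5·7 + 4, 7 = 1·4 + 3, 4 = 1·3 + 1, 3 = 3·1 + 0.
Unwinding: 1 = 4 − 1·3 = 4 − (7 − 1·4) = −7 + 2·4 = −7 + 2·(39 − 5·7) = 2·39 − 11·7, i.e. 39·2 + 7·(-11) = 1.
Times 49: 39·98 + 7·(-539) = 49, so (98, -539) solves it.
Shifting by a multiple of (7, −39) keeps it a solution: p = 98 − 14·7 = 0, q = -539 + 14·39 = 7.
Check: 117·0 + 21·7 = 0 + 147 = 147. ✓

p = 0, q = 7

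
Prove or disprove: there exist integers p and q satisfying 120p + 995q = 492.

There are no such integers.

Any value of 120p + 995q is a multiple of gcd(120, 995) = 5.
But 492 = 5·98 + 2, so 5 ∤ 492.
Therefore 120p + 995q = 492 has no solution in integers.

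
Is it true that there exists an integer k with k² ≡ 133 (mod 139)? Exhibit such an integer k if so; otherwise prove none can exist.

Apply Euler's criterion with the prime 139: 133 is a quadratic residue iff 133^69 ≡ 1 (mod 139), and a non-residue iff it is ≡ −1.
Repeated squaring mod 139: 133^2 = 17689 ≡ 36; 133^4 ≡ 36² = 1296 ≡ 45; 133^8 ≡ 45² = 2025 ≡ 79; 133^16 ≡ 79² = 6241 ≡ 125; 133^32 ≡ 125² = 15625 ≡ 57; 133^64 ≡ 57² = 3249 ≡ 52.
Since 69 = 64 + 4 + 1, 133^69 ≡ 52 · 45 · 133; multiplying out mod 139: 52·45 = 2340 ≡ 116, then 116·133 = 15428 ≡ 138. Thus 133^69 ≡ 138 ≡ −1 (mod 139).
By Euler's criterion 133 is a quadratic non-residue mod 139: no k satisfies k² ≡ 133 (mod 139).

No, no such integer exists.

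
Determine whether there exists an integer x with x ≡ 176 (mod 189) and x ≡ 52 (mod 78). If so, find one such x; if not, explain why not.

There is no such integer.

gcd(189, 78) = 3. If x ≡ 176 (mod 189) and x ≡ 52 (mod 78), then x ≡ 176 (mod 3) and x ≡ 52 (mod 3).
These are incompatible: 176 − 52 = 124 is not divisible by 3.
Hence the system has no solution.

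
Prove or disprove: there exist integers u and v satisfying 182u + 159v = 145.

u = 110, v = -125

Since gcd(182, 159) = 1, every integer is an integer combination of 182 and 159.
Dividing repeatedly: 182 = 1·159 + 23, 159 = 6·23 + 21, 23 = 1·21 + 2, 21 = 10·2 + 1, 2 = 2·1 + 0.
Working back up the chain: 1 = 21 − 10·2 = 21 − 10·(23 − 1·21) = −10·23 + 11·21 = −10·23 + 11·(159 − 6·23) = 11·159 − 76·23 = 11·159 − 76·(182 − 1·159) = −76·182 + 87·159. So 182·(-76) + 159·87 = 1.
Times 145: 182·(-11020) + 159·12615 = 145, so (-11020, 12615) solves it.
Shifting by a multiple of (159, −182) keeps it a solution: u = -11020 + 70·159 = 110, v = 12615 − 70·182 = -125.
Indeed 182·110 + 159·(-125) = 20020 − 19875 = 145.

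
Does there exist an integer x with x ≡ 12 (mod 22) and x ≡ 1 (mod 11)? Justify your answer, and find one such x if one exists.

x = 12

The moduli are not coprime: gcd(22, 11) = 11. Compatibility requires 11 ∣ (1 − 12) = -11, which holds, so solutions exist.
The smallest candidate x = 12 works directly: 12 ≡ 1 (mod 11).
Check: 12 mod 22 = 12, 12 mod 11 = 1. ✓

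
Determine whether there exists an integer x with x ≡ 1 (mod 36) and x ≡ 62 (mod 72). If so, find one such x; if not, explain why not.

Reduce both congruences modulo 36, which divides 36 and 72: they say x ≡ 1 (mod 36) and x ≡ 62 (mod 36).
However 1 ≡ 1 and 62 ≡ 26 (mod 36), and 1 ≠ 26.
Hence the system has no solution.

No such integer exists.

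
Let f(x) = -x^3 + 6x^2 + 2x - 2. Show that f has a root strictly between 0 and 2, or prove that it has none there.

Such a root exists.

f(0) = -2 and f(2) = 18, which have opposite signs.
f is continuous everywhere (it is a polynomial), in particular on [0, 2].
By the Intermediate Value Theorem, f takes the value 0 somewhere in the open interval.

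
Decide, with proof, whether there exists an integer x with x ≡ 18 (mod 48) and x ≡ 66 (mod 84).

x = 66

gcd(48, 84) = 12. A simultaneous solution exists iff 18 ≡ 66 (mod 12); here 18 mod 12 = 6 = 66 mod 12, so it does.
List candidates x ≡ 18 (mod 48): 18, 66. Modulo 84 these are 18, 66; 66 gives 66 as required.
Verify: 66 = 1·48 + 18 and 66 = 0·84 + 66. ✓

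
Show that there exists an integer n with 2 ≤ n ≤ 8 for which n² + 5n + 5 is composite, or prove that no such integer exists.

At n = 5: 5² + 5·5 + 5 = 55 = 5·11, which is composite.

n = 5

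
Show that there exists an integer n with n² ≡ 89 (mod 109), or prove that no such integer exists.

n = 31 works: 31² = 961, and 961 − 89 = 872 = 8·109.

n = 31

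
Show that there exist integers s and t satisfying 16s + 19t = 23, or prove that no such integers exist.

s = 5, t = -3

Since gcd(16, 19) = 1, every integer is an integer combination of 16 and 19.
Dividing repeatedly: 19 = 1·16 + 3, 16 = 5·3 + 1, 3 = 3·1 + 0.
Back-substituting, 1 = 16 − 5·3 = 16 − 5·(19 − 1·16) = −5·19 + 6·16; that is, 16·6 + 19·(-5) = 1.
Times 23: 16·138 + 19·(-115) = 23, so (138, -115) solves it.
Shifting by a multiple of (19, −16) keeps it a solution: s = 138 − 7·19 = 5, t = -115 + 7·16 = -3.
Check: 16·5 + 19·(-3) = 80 − 57 = 23. ✓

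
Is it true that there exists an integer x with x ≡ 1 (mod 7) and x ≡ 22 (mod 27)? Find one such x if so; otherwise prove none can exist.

Since 7 and 27 share no common factor, CRT says the pair of congruences has a solution (unique mod 189).
Write x = 1 + 7t and require 1 + 7t ≡ 22 (mod 27), i.e. 7t ≡ 21 (mod 27).
Invert 7 mod 27 by the Euclidean algorithm: 27 = 3·7 + 6, 7 = 1·6 + 1, 6 = 6·1 + 0; back-substituting, 1 = 7 − 1·6 = 7 − (27 − 3·7) = −27 + 4·7. Hence 7·4 ≡ 1, so 7⁻¹ ≡ 4 (mod 27).
Therefore t ≡ 4·21 = 84 ≡ 3 (mod 27).
Taking t = 3 gives x = 1 + 7·3 = 22.
Check: 22 mod 7 = 1, 22 mod 27 = 22. ✓

x = 22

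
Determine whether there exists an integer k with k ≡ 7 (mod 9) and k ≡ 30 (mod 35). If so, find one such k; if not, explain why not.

k = 205

gcd(9, 35) = 1, so the Chinese Remainder Theorem guarantees exactly one residue class mod 315 satisfying both.
Any solution of the first congruence is k = 7 + 9t; substituting into the second, 9t ≡ 30 − 7 ≡ 23 (mod 35).
Note 9·4 = 36 ≡ 1 (mod 35) (as 36 − 1 = 1·35), so 9⁻¹ ≡ 4.
Multiplying by 4: t ≡ 4·23 = 92 ≡ 22 (mod 35).
With t = 22: k = 7 + 9·22 = 205.
Indeed 205 ≡ 7 (mod 9) and 205 ≡ 30 (mod 35).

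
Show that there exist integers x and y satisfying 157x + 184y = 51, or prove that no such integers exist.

x = 39, y = -33

Since gcd(157, 184) = 1, every integer is an integer combination of 157 and 184.
Euclidean algorithm: 184 = 1·157 + 27, 157 = 5·27 + 22, 27 = 1·22 + 5, 22 = 4·5 + 2, 5 = 2·2 + 1, 2 = 2·1 + 0.
Unwinding: 1 = 5 − 2·2 = 5 − 2·(22 − 4·5) = −2·22 + 9·5 = −2·22 + 9·(27 − 1·22) = 9·27 − 11·22 = 9·27 − 11·(157 − 5·27) = −11·157 + 64·27 = −11·157 + 64·(184 − 1·157) = 64·184 − 75·157, i.e. 157·(-75) + 184·64 = 1.
Times 51: 157·(-3825) + 184·3264 = 51, so (-3825, 3264) solves it.
The general solution is x = -3825 + 184k, y = 3264 − 157k; taking k = 21 gives the smaller pair x = 39, y = -33.
Check: 157·39 + 184·(-33) = 6123 − 6072 = 51. ✓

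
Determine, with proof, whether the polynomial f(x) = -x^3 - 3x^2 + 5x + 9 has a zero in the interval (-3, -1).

Yes, f has a root in the interval.

f(-3) = -6 and f(-1) = 2, which have opposite signs.
As a polynomial, f is continuous on every closed interval.
By the Intermediate Value Theorem, f takes the value 0 somewhere in the open interval.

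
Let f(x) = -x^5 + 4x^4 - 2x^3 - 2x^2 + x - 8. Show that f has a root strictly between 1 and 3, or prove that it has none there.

f(1) = -8 and f(3) = 4, which have opposite signs.
As a polynomial, f is continuous on every closed interval.
By the Intermediate Value Theorem f must vanish at some point of (1, 3).

Such a root exists.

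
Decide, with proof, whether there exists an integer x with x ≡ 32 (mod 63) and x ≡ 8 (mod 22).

Since 63 and 22 share no common factor, CRT says the pair of congruences has a solution (unique mod 1386).
Write x = 32 + 63t and require 32 + 63t ≡ 8 (mod 22), i.e. 63t ≡ 20 (mod 22).
63 ≡ 19 (mod 22), so this reads 19t ≡ 20 (mod 22). To invert 19 modulo 22: 22 = 1·19 + 3, 19 = 6·3 + 1, 3 = 3·1 + 0, and unwinding, 1 = 19 − 6·3 = 19 − 6·(22 − 1·19) = −6·22 + 7·19. Thus 19⁻¹ ≡ 7 (mod 22).
Therefore t ≡ 7·20 = 140 ≡ 8 (mod 22).
Taking t = 8 gives x = 32 + 63·8 = 536.
Verify: 536 = 8·63 + 32 and 536 = 24·22 + 8. ✓

x = 536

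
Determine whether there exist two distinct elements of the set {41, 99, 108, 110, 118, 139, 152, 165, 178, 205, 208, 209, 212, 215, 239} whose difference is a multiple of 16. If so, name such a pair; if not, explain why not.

Two integers differ by a multiple of 16 exactly when they have the same residue mod 16. The residues are 41↦9, 99↦3, 108↦12, 110↦14, 118↦6, 139↦11, 152↦8, 165↦5, 178↦2, 205↦13, 208↦0, 209↦1, 212↦4, 215↦7, 239↦15.
All 15 residues are distinct, so no two elements differ by a multiple of 16.

There is no such pair.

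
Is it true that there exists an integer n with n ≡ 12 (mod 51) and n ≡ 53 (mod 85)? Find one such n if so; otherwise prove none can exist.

There is no such integer.

gcd(51, 85) = 17. If n ≡ 12 (mod 51) and n ≡ 53 (mod 85), then n ≡ 12 (mod 17) and n ≡ 53 (mod 17).
These are incompatible: 12 − 53 = -41 is not divisible by 17.
Therefore no such n exists.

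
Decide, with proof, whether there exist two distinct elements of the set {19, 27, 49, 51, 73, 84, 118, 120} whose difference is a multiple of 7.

Both 27 and 118 leave remainder 6 on division by 7; their difference 91 = 13·7 is a multiple of 7.

Yes: 27 and 118.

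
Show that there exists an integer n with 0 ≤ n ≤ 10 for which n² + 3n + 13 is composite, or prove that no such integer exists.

n = 9

At n = 9: 9² + 3·9 + 13 = 121 = 11·11, which is composite.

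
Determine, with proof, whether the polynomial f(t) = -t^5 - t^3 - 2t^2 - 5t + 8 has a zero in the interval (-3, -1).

No.

The endpoint values f(-3) = 275 and f(-1) = 13 are both positive. Claim: f(t) > 0 for every t in (-3, -1).
Substitute t = -1 − u, where 0 < u < 2 on the interval. Expanding, f(-1 − u) = u^5 + 5u^4 + 11u^3 + 11u^2 + 9u + 13.
All 6 nonzero coefficients of this polynomial in u are positive; hence for u > 0 the value is a sum of positive terms (the constant 13 among them).
Therefore f(t) > 0 throughout (-3, -1), and f has no zero there.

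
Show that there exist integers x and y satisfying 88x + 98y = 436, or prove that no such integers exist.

x = 25, y = -18

gcd(88, 98) = 2, and 2 divides 436, so integer solutions exist.
Dividing through by 2 reduces the equation to 44x + 49y = 218.
Run the Euclidean algorithm on 49 and 44: 49 = 1·44 + 5, 44 = 8·5 + 4, 5 = 1·4 + 1, 4 = 4·1 + 0.
Working back up the chain: 1 = 5 − 1·4 = 5 − (44 − 8·5) = −44 + 9·5 = −44 + 9·(49 − 1·44) = 9·49 − 10·44. So 44·(-10) + 49·9 = 1.
Multiplying through by 218: x = (-10)·218 = -2180, y = 9·218 = 1962 is a solution.
Shifting by a multiple of (49, −44) keeps it a solution: x = -2180 + 45·49 = 25, y = 1962 − 45·44 = -18.
Indeed 88·25 + 98·(-18) = 2200 − 1764 = 436.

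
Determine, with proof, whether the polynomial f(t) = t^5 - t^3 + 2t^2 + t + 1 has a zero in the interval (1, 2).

No such root exists.

The endpoint values f(1) = 4 and f(2) = 35 are both positive. Claim: f(t) > 0 for every t in (1, 2).
Substitute t = 1 + u, where 0 < u < 1 on the interval. Expanding, f(1 + u) = u^5 + 5u^4 + 9u^3 + 9u^2 + 7u + 4.
All 6 nonzero coefficients of this polynomial in u are positive; hence for u > 0 the value is a sum of positive terms (the constant 4 among them).
Therefore f(t) > 0 throughout (1, 2), and f has no zero there.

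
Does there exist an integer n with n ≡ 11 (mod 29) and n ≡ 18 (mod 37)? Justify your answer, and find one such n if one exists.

The moduli 29 and 37 are coprime, so by the Chinese Remainder Theorem a unique solution modulo 1073 exists.
Write n = 11 + 29t and require 11 + 29t ≡ 18 (mod 37), i.e. 29t ≡ 7 (mod 37).
To invert 29 modulo 37: 37 = 1·29 + 8, 29 = 3·8 + 5, 8 = 1·5 + 3, 5 = 1·3 + 2, 3 = 1·2 + 1, 2 = 2·1 + 0, and unwinding, 1 = 3 − 1·2 = 3 − (5 − 1·3) = −5 + 2·3 = −5 + 2·(8 − 1·5) = 2·8 − 3·5 = 2·8 − 3·(29 − 3·8) = −3·29 + 11·8 = −3·29 + 11·(37 − 1·29) = 11·37 − 14·29. Thus 29⁻¹ ≡ -14 ≡ 23 (mod 37).
Multiplying by 23: t ≡ 23·7 = 161 ≡ 13 (mod 37).
With t = 13: n = 11 + 29·13 = 388.
Verify: 388 = 13·29 + 11 and 388 = 10·37 + 18. ✓

n = 388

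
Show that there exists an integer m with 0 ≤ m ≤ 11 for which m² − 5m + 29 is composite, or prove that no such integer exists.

At m = 4: 4² − 5·4 + 29 = 25 = 5·5, which is composite.

m = 4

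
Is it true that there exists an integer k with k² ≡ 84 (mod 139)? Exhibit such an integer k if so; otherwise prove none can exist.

Apply Euler's criterion with the prime 139: 84 is a quadratic residue iff 84^69 ≡ 1 (mod 139), and a non-residue iff it is ≡ −1.
Squaring successively (mod 139): 84^2 = 7056 ≡ 106; 84^4 ≡ 106² = 11236 ≡ 116; 84^8 ≡ 116² = 13456 ≡ 112; 84^16 ≡ 112² = 12544 ≡ 34; 84^32 ≡ 34² = 1156 ≡ 44; 84^64 ≡ 44² = 1936 ≡ 129.
Since 69 = 64 + 4 + 1, 84^69 ≡ 129 · 116 · 84; multiplying out mod 139: 129·116 = 14964 ≡ 91, then 91·84 = 7644 ≡ 138. Thus 84^69 ≡ 138 ≡ −1 (mod 139).
The value −1 means 84 is a non-residue modulo 139, so k² ≡ 84 (mod 139) is impossible.

No, no such integer exists.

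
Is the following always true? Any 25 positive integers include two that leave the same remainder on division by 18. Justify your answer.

Partition the integers by their residue mod 18; there are 18 classes.
Placing 25 integers into 18 classes, some class receives at least two — say a and b.
That is, a and b leave the same remainder on division by 18, as claimed.

Yes, this is always true.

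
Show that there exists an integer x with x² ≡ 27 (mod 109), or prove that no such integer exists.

x = 38

x = 38 works: 38² = 1444, and 1444 − 27 = 1417 = 13·109.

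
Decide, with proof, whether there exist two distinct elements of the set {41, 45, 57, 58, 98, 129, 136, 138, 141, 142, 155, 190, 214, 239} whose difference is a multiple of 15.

Residues mod 15: 41↦11, 45↦0, 57↦12, 58↦13, 98↦8, 129↦9, 136↦1, 138↦3, 141↦6, 142↦7, 155↦5, 190↦10, 214↦4, 239↦14.
No residue repeats among the 14 elements, so no pair has difference ≡ 0 (mod 15).

There is no such pair.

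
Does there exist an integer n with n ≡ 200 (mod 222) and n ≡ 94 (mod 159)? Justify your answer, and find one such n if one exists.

No, no such integer exists.

gcd(222, 159) = 3. If n ≡ 200 (mod 222) and n ≡ 94 (mod 159), then n ≡ 200 (mod 3) and n ≡ 94 (mod 3).
But 200 mod 3 = 2 while 94 mod 3 = 1, a contradiction.
So no integer satisfies both congruences.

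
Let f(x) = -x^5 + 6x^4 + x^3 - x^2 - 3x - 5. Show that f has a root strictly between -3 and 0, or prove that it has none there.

f(-3) = 697 and f(0) = -5, which have opposite signs.
Since f is a polynomial it is continuous on [-3, 0].
By the Intermediate Value Theorem, f takes the value 0 somewhere in the open interval.

Such a root exists.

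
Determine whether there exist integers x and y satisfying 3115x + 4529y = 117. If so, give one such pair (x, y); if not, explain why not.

Any value of 3115x + 4529y is a multiple of gcd(3115, 4529) = 7.
However 117 leaves remainder 5 on division by 7.
So the equation is unsolvable over ℤ.

There are no such integers.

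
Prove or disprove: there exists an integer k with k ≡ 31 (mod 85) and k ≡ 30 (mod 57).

k = 201

gcd(85, 57) = 1, so the Chinese Remainder Theorem guarantees exactly one residue class mod 4845 satisfying both.
Any solution of the first congruence is k = 31 + 85t; substituting into the second, 85t ≡ 30 − 31 ≡ 56 (mod 57).
85 ≡ 28 (mod 57), so this reads 28t ≡ 56 (mod 57). Invert 28 mod 57 by the Euclidean algorithm: 57 = 2·28 + 1, 28 = 28·1 + 0; back-substituting, 1 = 57 − 2·28. Hence 28·(-2) ≡ 1, so 28⁻¹ ≡ -2 ≡ 55 (mod 57).
Therefore t ≡ 55·56 = 3080 ≡ 2 (mod 57).
Taking t = 2 gives k = 31 + 85·2 = 201.
Indeed 201 ≡ 31 (mod 85) and 201 ≡ 30 (mod 57).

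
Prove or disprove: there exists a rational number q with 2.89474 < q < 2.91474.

Look for a denominator N such that an integer falls strictly between N·2.89474 and N·2.91474. N = 10 works: 10·2.89474 = 28.94740 < 29 < 29.14740 = 10·2.91474.
Hence 29/10 is a rational number with 2.89474 < 29/10 < 2.91474.

q = 29/10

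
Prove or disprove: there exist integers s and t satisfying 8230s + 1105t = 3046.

Any value of 8230s + 1105t is a multiple of gcd(8230, 1105) = 5.
However 3046 leaves remainder 1 on division by 5.
Hence no integers s, t satisfy the equation.

There are no such integers.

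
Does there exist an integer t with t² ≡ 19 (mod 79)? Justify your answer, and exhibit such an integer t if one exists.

t = 63

t = 63 works: 63² = 3969, and 3969 − 19 = 3950 = 50·79.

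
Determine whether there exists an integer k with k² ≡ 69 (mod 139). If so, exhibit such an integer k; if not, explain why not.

k = 25 works: 25² = 625, and 625 − 69 = 556 = 4·139.

k = 25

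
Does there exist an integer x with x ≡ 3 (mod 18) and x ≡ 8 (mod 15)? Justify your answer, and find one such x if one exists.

Both moduli are multiples of 3 = gcd(18, 15), so any solution would satisfy x ≡ 3 and x ≡ 8 modulo 3 simultaneously.
However 3 ≡ 0 and 8 ≡ 2 (mod 3), and 0 ≠ 2.
Therefore no such x exists.

No such integer exists.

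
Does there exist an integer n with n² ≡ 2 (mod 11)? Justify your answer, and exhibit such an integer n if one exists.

No such integer exists.

Computing n² mod 11 for n = 0, 1, …, 5 (enough, by the symmetry n ↦ 11 − n) gives 0, 1, 4, 9, 5, 3.
So the quadratic residues mod 11 are {0, 1, 3, 4, 5, 9}, and 2 is not among them.
Therefore n² ≡ 2 (mod 11) has no solution.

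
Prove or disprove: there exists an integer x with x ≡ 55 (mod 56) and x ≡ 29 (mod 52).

gcd(56, 52) = 4. If x ≡ 55 (mod 56) and x ≡ 29 (mod 52), then x ≡ 55 (mod 4) and x ≡ 29 (mod 4).
But 55 mod 4 = 3 while 29 mod 4 = 1, a contradiction.
So no integer satisfies both congruences.

No, no such integer exists.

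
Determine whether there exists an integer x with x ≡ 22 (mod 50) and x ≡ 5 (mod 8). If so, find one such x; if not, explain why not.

No such integer exists.

Reduce both congruences modulo 2, which divides 50 and 8: they say x ≡ 22 (mod 2) and x ≡ 5 (mod 2).
However 22 ≡ 0 and 5 ≡ 1 (mod 2), and 0 ≠ 1.
So no integer satisfies both congruences.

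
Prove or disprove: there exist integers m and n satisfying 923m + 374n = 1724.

m = 168, n = -410

Since gcd(923, 374) = 1, every integer is an integer combination of 923 and 374.
Dividing repeatedly: 923 = 2·374 + 175, 374 = 2·175 + 24, 175 = 7·24 + 7, 24 = 3·7 + 3, 7 = 2·3 + 1, 3 = 3·1 + 0.
Working back up the chain: 1 = 7 − 2·3 = 7 − 2·(24 − 3·7) = −2·24 + 7·7 = −2·24 + 7·(175 − 7·24) = 7·175 − 51·24 = 7·175 − 51·(374 − 2·175) = −51·374 + 109·175 = −51·374 + 109·(923 − 2·374) = 109·923 − 269·374. So 923·109 + 374·(-269) = 1.
Scaling by 1724 gives the particular solution (m, n) = (187916, -463756).
The general solution is m = 187916 + 374k, n = -463756 − 923k; taking k = -502 gives the smaller pair m = 168, n = -410.
Indeed 923·168 + 374·(-410) = 155064 − 153340 = 1724.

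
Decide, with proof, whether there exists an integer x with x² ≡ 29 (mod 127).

No, no such integer exists.

127 is prime, so by Euler's criterion 29 is a square mod 127 iff 29^((127−1)/2) = 29^63 ≡ 1 (mod 127).
Squaring successively (mod 127): 29^2 = 841 ≡ 79; 29^4 ≡ 79² = 6241 ≡ 18; 29^8 ≡ 18² = 324 ≡ 70; 29^16 ≡ 70² = 4900 ≡ 74; 29^32 ≡ 74² = 5476 ≡ 15.
Since 63 = 32 + 16 + 8 + 4 + 2 + 1, 29^63 ≡ 15 · 74 · 70 · 18 · 79 · 29; multiplying out mod 127: 15·74 = 1110 ≡ 94, then 94·70 = 6580 ≡ 103, then 103·18 = 1854 ≡ 76, then 76·79 = 6004 ≡ 35, then 35·29 = 1015 ≡ 126. Thus 29^63 ≡ 126 ≡ −1 (mod 127).
By Euler's criterion 29 is a quadratic non-residue mod 127: no x satisfies x² ≡ 29 (mod 127).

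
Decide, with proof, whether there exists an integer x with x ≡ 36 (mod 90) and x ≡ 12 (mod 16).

x = 396

The moduli are not coprime: gcd(90, 16) = 2. Compatibility requires 2 ∣ (12 − 36) = -24, which holds, so solutions exist.
The integers ≡ 36 (mod 90) are 36, 126, 216, 306, 396, …; their remainders mod 16 are 4, 14, 8, 2, 12, so x = 396 is the first that is ≡ 12 (mod 16).
Verify: 396 = 4·90 + 36 and 396 = 24·16 + 12. ✓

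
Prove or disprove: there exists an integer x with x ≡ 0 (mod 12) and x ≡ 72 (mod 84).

x = 72

gcd(12, 84) = 12. A simultaneous solution exists iff 0 ≡ 72 (mod 12); here 0 mod 12 = 0 = 72 mod 12, so it does.
Step through x = 0, 0 + 12, 0 + 2·12, …: the values 0, 12, 24, 36, 48, 60, 72 reduce mod 84 to 0, 12, 24, 36, 48, 60, 72. The value 72 hits 72.
Check: 72 mod 12 = 0, 72 mod 84 = 72. ✓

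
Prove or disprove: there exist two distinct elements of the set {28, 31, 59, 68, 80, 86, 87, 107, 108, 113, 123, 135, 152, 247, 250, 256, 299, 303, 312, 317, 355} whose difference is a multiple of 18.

Yes: 31 and 247.

Both 31 and 247 leave remainder 13 on division by 18; their difference 216 = 12·18 is a multiple of 18.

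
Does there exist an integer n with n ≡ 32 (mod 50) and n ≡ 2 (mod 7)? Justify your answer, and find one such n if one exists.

n = 282

Since 50 and 7 share no common factor, CRT says the pair of congruences has a solution (unique mod 350).
Write n = 32 + 50t and require 32 + 50t ≡ 2 (mod 7), i.e. 50t ≡ 5 (mod 7).
50 ≡ 1 (mod 7), so this reads 1t ≡ 5 (mod 7). So t ≡ 5 (mod 7).
With t = 5: n = 32 + 50·5 = 282.
Verify: 282 = 5·50 + 32 and 282 = 40·7 + 2. ✓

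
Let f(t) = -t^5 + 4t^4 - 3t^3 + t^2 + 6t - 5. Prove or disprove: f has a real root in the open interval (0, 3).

f(0) = -5 and f(3) = 22, which have opposite signs.
Since f is a polynomial it is continuous on [0, 3].
By the Intermediate Value Theorem f must vanish at some point of (0, 3).

Yes, f has a root in the interval.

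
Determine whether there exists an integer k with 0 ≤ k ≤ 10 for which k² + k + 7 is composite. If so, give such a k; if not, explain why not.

k = 7

At k = 7: 7² + 7 + 7 = 63 = 3·21, which is composite.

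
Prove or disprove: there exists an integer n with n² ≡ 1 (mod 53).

n = 52

n = 52 works: 52² = 2704, and 2704 − 1 = 2703 = 51·53.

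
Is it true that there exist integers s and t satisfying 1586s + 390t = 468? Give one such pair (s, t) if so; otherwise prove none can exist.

s = 3, t = -11

Every value of 1586s + 390t is a multiple of gcd(1586, 390) = 26; since 26 ∣ 468, solutions exist.
Dividing through by 26 reduces the equation to 61s + 15t = 18.
Run the Euclidean algorithm on 61 and 15: 61 = 4·15 + 1, 15 = 15·1 + 0.
Unwinding: 1 = 61 − 4·15, i.e. 61·1 + 15·(-4) = 1.
Multiplying through by 18: s = 1·18 = 18, t = (-4)·18 = -72 is a solution.
Subtracting 1·15 from s and adding 1·61 to t gives the tidier solution (3, -11).
Indeed 1586·3 + 390·(-11) = 4758 − 4290 = 468.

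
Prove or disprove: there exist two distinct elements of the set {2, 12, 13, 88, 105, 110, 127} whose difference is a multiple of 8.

Residues mod 8: 2↦2, 12↦4, 13↦5, 88↦0, 105↦1, 110↦6, 127↦7.
All 7 residues are distinct, so no two elements differ by a multiple of 8.

No, no such pair exists.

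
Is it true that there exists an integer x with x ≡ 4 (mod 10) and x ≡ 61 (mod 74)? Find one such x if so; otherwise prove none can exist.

Both moduli are multiples of 2 = gcd(10, 74), so any solution would satisfy x ≡ 4 and x ≡ 61 modulo 2 simultaneously.
These are incompatible: 4 − 61 = -57 is not divisible by 2.
So no integer satisfies both congruences.

No, no such integer exists.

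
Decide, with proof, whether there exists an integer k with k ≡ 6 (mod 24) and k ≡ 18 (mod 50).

k = 318

The moduli are not coprime: gcd(24, 50) = 2. Compatibility requires 2 ∣ (18 − 6) = 12, which holds, so solutions exist.
Write k = 6 + 24t. Then 24t ≡ 18 − 6 ≡ 12 (mod 50); dividing through by 2 gives 12t ≡ 6 (mod 25).
Note 12·23 = 276 ≡ 1 (mod 25) (as 276 − 1 = 11·25), so 12⁻¹ ≡ 23.
Therefore t ≡ 23·6 = 138 ≡ 13 (mod 25).
Then k = 6 + 24·13 = 318.
Check: 318 mod 24 = 6, 318 mod 50 = 18. ✓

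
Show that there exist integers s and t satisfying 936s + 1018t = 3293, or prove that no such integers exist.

gcd(936, 1018) = 2, so every integer of the form 936s + 1018t is a multiple of 2.
However 3293 leaves remainder 1 on division by 2.
Therefore 936s + 1018t = 3293 has no solution in integers.

No such integers exist.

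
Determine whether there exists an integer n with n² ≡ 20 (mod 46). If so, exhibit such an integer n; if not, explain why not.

Reduce modulo the prime factor 23 of 46: any solution would satisfy n² ≡ 20 (mod 23).
23 is prime, so by Euler's criterion 20 is a square mod 23 iff 20^((23−1)/2) = 20^11 ≡ 1 (mod 23).
Squaring successively (mod 23): 20^2 = 400 ≡ 9; 20^4 ≡ 9² = 81 ≡ 12; 20^8 ≡ 12² = 144 ≡ 6.
Since 11 = 8 + 2 + 1, 20^11 ≡ 6 · 9 · 20; multiplying out mod 23: 6·9 = 54 ≡ 8, then 8·20 = 160 ≡ 22. Thus 20^11 ≡ 22 ≡ −1 (mod 23).
By Euler's criterion 20 is a quadratic non-residue mod 23: no n satisfies n² ≡ 20 (mod 23).
So 20 is not a square mod 23, and hence 20 is not a square mod 46.

No, no such integer exists.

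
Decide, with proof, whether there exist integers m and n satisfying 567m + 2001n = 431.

No, no such integers exist.

gcd(567, 2001) = 3, so every integer of the form 567m + 2001n is a multiple of 3.
But 431 = 3·143 + 2, so 3 ∤ 431.
So the equation is unsolvable over ℤ.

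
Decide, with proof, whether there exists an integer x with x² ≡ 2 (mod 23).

x = 5

x = 5 works: 5² = 25, and 25 − 2 = 23 = 1·23.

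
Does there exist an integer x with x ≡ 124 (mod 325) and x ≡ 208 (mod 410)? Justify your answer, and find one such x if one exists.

No, no such integer exists.

Reduce both congruences modulo 5, which divides 325 and 410: they say x ≡ 124 (mod 5) and x ≡ 208 (mod 5).
But 124 mod 5 = 4 while 208 mod 5 = 3, a contradiction.
Hence the system has no solution.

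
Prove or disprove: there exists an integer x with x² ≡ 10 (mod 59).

There is no such integer.

Apply Euler's criterion with the prime 59: 10 is a quadratic residue iff 10^29 ≡ 1 (mod 59), and a non-residue iff it is ≡ −1.
Repeated squaring mod 59: 10^2 = 100 ≡ 41; 10^4 ≡ 41² = 1681 ≡ 29; 10^8 ≡ 29² = 841 ≡ 15; 10^16 ≡ 15² = 225 ≡ 48.
Since 29 = 16 + 8 + 4 + 1, 10^29 ≡ 48 · 15 · 29 · 10; multiplying out mod 59: 48·15 = 720 ≡ 12, then 12·29 = 348 ≡ 53, then 53·10 = 530 ≡ 58. Thus 10^29 ≡ 58 ≡ −1 (mod 59).
The value −1 means 10 is a non-residue modulo 59, so x² ≡ 10 (mod 59) is impossible.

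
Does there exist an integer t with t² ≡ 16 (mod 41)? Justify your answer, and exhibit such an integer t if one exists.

Take t = 4. Then 4² = 16, and since 0 ≤ 16 < 41 this is already reduced: 4² ≡ 16 (mod 41).

t = 4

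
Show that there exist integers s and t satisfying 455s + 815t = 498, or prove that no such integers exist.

No, no such integers exist.

Any value of 455s + 815t is a multiple of gcd(455, 815) = 5.
However 498 leaves remainder 3 on division by 5.
Therefore 455s + 815t = 498 has no solution in integers.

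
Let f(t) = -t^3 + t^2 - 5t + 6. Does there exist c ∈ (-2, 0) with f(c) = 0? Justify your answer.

No.

Evaluate at the endpoints: f(-2) = 28, f(0) = 6 — same sign (positive).
f'(t) = -3t^2 + 2t - 5 has discriminant 2² − 4·(-3)·(-5) = -56 < 0, so f' has no real roots and is negative for every real t.
Hence f is strictly decreasing on ℝ, and in particular on [-2, 0]. A strictly monotone function with same-sign endpoint values stays positive on the whole interval, so f has no zero in (-2, 0).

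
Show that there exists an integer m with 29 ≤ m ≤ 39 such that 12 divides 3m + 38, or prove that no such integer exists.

No such integer m in that range exists.

The values of 3m + 38 for m = 29, 30, …, 39 are 125, 128, 131, 134, 137, 140, 143, 146, 149, 152, 155; reduced mod 12 these are 5, 8, 11, 2, 5, 8, 11, 2, 5, 8, 11.
The residue 0 does not occur, so no m in [29, 39] makes 3m + 38 a multiple of 12.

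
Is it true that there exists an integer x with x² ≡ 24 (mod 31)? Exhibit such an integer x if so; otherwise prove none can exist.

Apply Euler's criterion with the prime 31: 24 is a quadratic residue iff 24^15 ≡ 1 (mod 31), and a non-residue iff it is ≡ −1.
Squaring successively (mod 31): 24^2 = 576 ≡ 18; 24^4 ≡ 18² = 324 ≡ 14; 24^8 ≡ 14² = 196 ≡ 10.
Since 15 = 8 + 4 + 2 + 1, 24^15 ≡ 10 · 14 · 18 · 24; multiplying out mod 31: 10·14 = 140 ≡ 16, then 16·18 = 288 ≡ 9, then 9·24 = 216 ≡ 30. Thus 24^15 ≡ 30 ≡ −1 (mod 31).
The value −1 means 24 is a non-residue modulo 31, so x² ≡ 24 (mod 31) is impossible.

No such integer exists.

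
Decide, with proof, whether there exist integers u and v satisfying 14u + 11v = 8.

u = 10, v = -12

Since gcd(14, 11) = 1, every integer is an integer combination of 14 and 11.
Run the Euclidean algorithm on 14 and 11: 14 = 1·11 + 3, 11 = 3·3 + 2, 3 = 1·2 + 1, 2 = 2·1 + 0.
Back-substituting, 1 = 3 − 1·2 = 3 − (11 − 3·3) = −11 + 4·3 = −11 + 4·(14 − 1·11) = 4·14 − 5·11; that is, 14·4 + 11·(-5) = 1.
Times 8: 14·32 + 11·(-40) = 8, so (32, -40) solves it.
Shifting by a multiple of (11, −14) keeps it a solution: u = 32 − 2·11 = 10, v = -40 + 2·14 = -12.
Check: 14·10 + 11·(-12) = 140 − 132 = 8. ✓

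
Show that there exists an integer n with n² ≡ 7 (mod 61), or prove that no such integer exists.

No such integer exists.

61 is prime, so by Euler's criterion 7 is a square mod 61 iff 7^((61−1)/2) = 7^30 ≡ 1 (mod 61).
Squaring successively (mod 61): 7^2 = 49 ≡ 49; 7^4 ≡ 49² = 2401 ≡ 22; 7^8 ≡ 22² = 484 ≡ 57; 7^16 ≡ 57² = 3249 ≡ 16.
Since 30 = 16 + 8 + 4 + 2, 7^30 ≡ 16 · 57 · 22 · 49; multiplying out mod 61: 16·57 = 912 ≡ 58, then 58·22 = 1276 ≡ 56, then 56·49 = 2744 ≡ 60. Thus 7^30 ≡ 60 ≡ −1 (mod 61).
By Euler's criterion 7 is a quadratic non-residue mod 61: no n satisfies n² ≡ 7 (mod 61).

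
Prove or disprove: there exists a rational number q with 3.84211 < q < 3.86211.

q = 27/7

Scale by 7: the interval becomes (26.89477, 27.03477), which contains the integer 27.
Hence 27/7 is a rational number with 3.84211 < 27/7 < 3.86211.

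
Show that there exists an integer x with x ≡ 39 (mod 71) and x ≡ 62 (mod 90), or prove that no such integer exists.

x = 962

The moduli 71 and 90 are coprime, so by the Chinese Remainder Theorem a unique solution modulo 6390 exists.
Write x = 39 + 71t and require 39 + 71t ≡ 62 (mod 90), i.e. 71t ≡ 23 (mod 90).
Invert 71 mod 90 by the Euclidean algorithm: 90 = 1·71 + 19, 71 = 3·19 + 14, 19 = 1·14 + 5, 14 = 2·5 + 4, 5 = 1·4 + 1, 4 = 4·1 + 0; back-substituting, 1 = 5 − 1·4 = 5 − (14 − 2·5) = −14 + 3·5 = −14 + 3·(19 − 1·14) = 3·19 − 4·14 = 3·19 − 4·(71 − 3·19) = −4·71 + 15·19 = −4·71 + 15·(90 − 1·71) = 15·90 − 19·71. Hence 71·(-19) ≡ 1, so 71⁻¹ ≡ -19 ≡ 71 (mod 90).
Multiplying by 71: t ≡ 71·23 = 1633 ≡ 13 (mod 90).
With t = 13: x = 39 + 71·13 = 962.
Indeed 962 ≡ 39 (mod 71) and 962 ≡ 62 (mod 90).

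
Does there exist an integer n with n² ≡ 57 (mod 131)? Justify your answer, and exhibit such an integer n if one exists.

Apply Euler's criterion with the prime 131: 57 is a quadratic residue iff 57^65 ≡ 1 (mod 131), and a non-residue iff it is ≡ −1.
Squaring successively (mod 131): 57^2 = 3249 ≡ 105; 57^4 ≡ 105² = 11025 ≡ 21; 57^8 ≡ 21² = 441 ≡ 48; 57^16 ≡ 48² = 2304 ≡ 77; 57^32 ≡ 77² = 5929 ≡ 34; 57^64 ≡ 34² = 1156 ≡ 108.
Since 65 = 64 + 1, 57^65 ≡ 108 · 57; multiplying out mod 131: 108·57 = 6156 ≡ 130. Thus 57^65 ≡ 130 ≡ −1 (mod 131).
The value −1 means 57 is a non-residue modulo 131, so n² ≡ 57 (mod 131) is impossible.

No such integer exists.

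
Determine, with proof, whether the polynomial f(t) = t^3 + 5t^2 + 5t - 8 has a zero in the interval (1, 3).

No.

The endpoint values f(1) = 3 and f(3) = 79 are both positive. Claim: f(t) > 0 for every t in (1, 3).
Shift to the endpoint 1: with t = 1 + u (0 < u < 2), one computes f(1 + u) = u^3 + 8u^2 + 18u + 3.
The nonzero coefficients here are all positive, so for u > 0 every term is positive (or zero), and the constant term 3 is strictly positive.
So f is strictly positive on (1, 3); no root exists in the interval.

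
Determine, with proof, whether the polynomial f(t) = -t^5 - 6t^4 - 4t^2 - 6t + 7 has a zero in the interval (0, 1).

f(0) = 7 and f(1) = -10, which have opposite signs.
Since f is a polynomial it is continuous on [0, 1].
By the Intermediate Value Theorem f must vanish at some point of (0, 1).

Such a root exists.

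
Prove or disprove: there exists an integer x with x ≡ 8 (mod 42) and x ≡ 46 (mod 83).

The moduli 42 and 83 are coprime, so by the Chinese Remainder Theorem a unique solution modulo 3486 exists.
Any solution of the first congruence is x = 8 + 42t; substituting into the second, 42t ≡ 46 − 8 ≡ 38 (mod 83).
Note 42·2 = 84 ≡ 1 (mod 83) (as 84 − 1 = 1·83), so 42⁻¹ ≡ 2.
Multiplying by 2: t ≡ 2·38 = 76 (mod 83).
With t = 76: x = 8 + 42·76 = 3200.
Check: 3200 mod 42 = 8, 3200 mod 83 = 46. ✓

x = 3200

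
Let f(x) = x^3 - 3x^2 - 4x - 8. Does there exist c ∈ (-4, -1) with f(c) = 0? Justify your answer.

The endpoint values f(-4) = -104 and f(-1) = -8 are both negative. Claim: f(x) < 0 for every x in (-4, -1).
Substitute x = -1 − u, where 0 < u < 3 on the interval. Expanding, f(-1 − u) = -u^3 - 6u^2 - 5u - 8.
All 4 nonzero coefficients of this polynomial in u are negative; hence for u > 0 the value is a sum of negative terms (the constant -8 among them).
Therefore f(x) < 0 throughout (-4, -1), and f has no zero there.

No.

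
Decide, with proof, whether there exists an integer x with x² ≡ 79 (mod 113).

No, no such integer exists.

Apply Euler's criterion with the prime 113: 79 is a quadratic residue iff 79^56 ≡ 1 (mod 113), and a non-residue iff it is ≡ −1.
Repeated squaring mod 113: 79^2 = 6241 ≡ 26; 79^4 ≡ 26² = 676 ≡ 111; 79^8 ≡ 111² = 12321 ≡ 4; 79^16 ≡ 4² = 16 ≡ 16; 79^32 ≡ 16² = 256 ≡ 30.
Since 56 = 32 + 16 + 8, 79^56 ≡ 30 · 16 · 4; multiplying out mod 113: 30·16 = 480 ≡ 28, then 28·4 = 112 ≡ 112. Thus 79^56 ≡ 112 ≡ −1 (mod 113).
By Euler's criterion 79 is a quadratic non-residue mod 113: no x satisfies x² ≡ 79 (mod 113).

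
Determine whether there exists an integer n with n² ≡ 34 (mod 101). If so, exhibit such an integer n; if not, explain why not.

There is no such integer.

101 is prime, so by Euler's criterion 34 is a square mod 101 iff 34^((101−1)/2) = 34^50 ≡ 1 (mod 101).
Squaring successively (mod 101): 34^2 = 1156 ≡ 45; 34^4 ≡ 45² = 2025 ≡ 5; 34^8 ≡ 5² = 25 ≡ 25; 34^16 ≡ 25² = 625 ≡ 19; 34^32 ≡ 19² = 361 ≡ 58.
Since 50 = 32 + 16 + 2, 34^50 ≡ 58 · 19 · 45; multiplying out mod 101: 58·19 = 1102 ≡ 92, then 92·45 = 4140 ≡ 100. Thus 34^50 ≡ 100 ≡ −1 (mod 101).
By Euler's criterion 34 is a quadratic non-residue mod 101: no n satisfies n² ≡ 34 (mod 101).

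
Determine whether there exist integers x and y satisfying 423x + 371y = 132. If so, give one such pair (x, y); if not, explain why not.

423 and 371 are coprime, so 423x + 371y ranges over all of ℤ.
Euclidean algorithm: 423 = 1·371 + 52, 371 = 7·52 + 7, 52 = 7·7 + 3, 7 = 2·3 + 1, 3 = 3·1 + 0.
Back-substituting, 1 = 7 − 2·3 = 7 − 2·(52 − 7·7) = −2·52 + 15·7 = −2·52 + 15·(371 − 7·52) = 15·371 − 107·52 = 15·371 − 107·(423 − 1·371) = −107·423 + 122·371; that is, 423·(-107) + 371·122 = 1.
Multiplying through by 132: x = (-107)·132 = -14124, y = 122·132 = 16104 is a solution.
Adding 39·371 to x and subtracting 39·423 from y gives the tidier solution (345, -393).
Check: 423·345 + 371·(-393) = 145935 − 145803 = 132. ✓

x = 345, y = -393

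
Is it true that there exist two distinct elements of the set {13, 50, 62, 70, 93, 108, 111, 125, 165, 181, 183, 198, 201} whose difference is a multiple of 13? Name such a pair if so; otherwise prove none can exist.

Reduce each element modulo 13: 13↦0, 50↦11, 62↦10, 70↦5, 93↦2, 108↦4, 111↦7, 125↦8, 165↦9, 181↦12, 183↦1, 198↦3, 201↦6.
All 13 residues are distinct, so no two elements differ by a multiple of 13.

No such pair exists.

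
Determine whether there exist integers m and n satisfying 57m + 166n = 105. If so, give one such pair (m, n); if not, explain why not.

Since gcd(57, 166) = 1, every integer is an integer combination of 57 and 166.
Dividing repeatedly: 166 = 2·57 + 52, 57 = 1·52 + 5, 52 = 10·5 + 2, 5 = 2·2 + 1, 2 = 2·1 + 0.
Back-substituting, 1 = 5 − 2·2 = 5 − 2·(52 − 10·5) = −2·52 + 21·5 = −2·52 + 21·(57 − 1·52) = 21·57 − 23·52 = 21·57 − 23·(166 − 2·57) = −23·166 + 67·57; that is, 57·67 + 166·(-23) = 1.
Times 105: 57·7035 + 166·(-2415) = 105, so (7035, -2415) solves it.
Subtracting 42·166 from m and adding 42·57 to n gives the tidier solution (63, -21).
Check: 57·63 + 166·(-21) = 3591 − 3486 = 105. ✓

m = 63, n = -21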